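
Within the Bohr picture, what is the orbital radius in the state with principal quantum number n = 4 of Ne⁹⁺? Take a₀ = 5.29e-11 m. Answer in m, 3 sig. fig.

8.46e-11 m

r_n = n²a₀/Z = 4² × 5.29e-11 / 10
    = 16 × 5.29e-11 / 10 = 8.46e-11 m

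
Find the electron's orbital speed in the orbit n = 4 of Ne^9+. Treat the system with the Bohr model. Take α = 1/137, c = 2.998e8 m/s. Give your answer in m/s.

5.471e6 m/s

v_n = Zαc/n = 10 × 0.007299 × 2.998e8 / 4
    = 5.471e6 m/s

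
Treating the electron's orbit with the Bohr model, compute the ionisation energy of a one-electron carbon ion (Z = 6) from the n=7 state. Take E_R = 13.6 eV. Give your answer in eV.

9.99 eV

E_n = −E_R·Z²/n² = −13.6 × 6²/7² eV = -9.99 eV
Ionisation energy = −E_n = 9.99 eV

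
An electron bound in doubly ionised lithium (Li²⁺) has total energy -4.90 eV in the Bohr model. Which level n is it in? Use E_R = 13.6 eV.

5

E_n = −E_R Z²/n² ⇒ n² = E_R Z²/(−E_n) = 13.6 × 3² / 4.90 ≈ 24.98
n = 5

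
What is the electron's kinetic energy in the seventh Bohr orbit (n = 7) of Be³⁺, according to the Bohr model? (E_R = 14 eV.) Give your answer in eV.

For a Coulomb orbit the virial theorem gives K = −E_n.
E_n = −E_R·Z²/n², so K = E_R·Z²/n² = 14 × 4²/7² = 4.6 eV

4.6 eV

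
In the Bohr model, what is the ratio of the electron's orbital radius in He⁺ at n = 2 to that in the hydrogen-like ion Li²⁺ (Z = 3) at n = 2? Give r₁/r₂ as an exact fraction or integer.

r ∝ Z^-1 · n^2
r₁/r₂ = (2/3)^-1 · (2/2)^2 = 3/2

3/2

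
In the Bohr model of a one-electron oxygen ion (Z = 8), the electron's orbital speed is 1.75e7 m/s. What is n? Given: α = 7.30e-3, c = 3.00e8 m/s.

1

v_n = Zαc/n ⇒ n = Zαc/v = 8 × 0.00730 × 3.00e8 / 1.75e7 ≈ 1.00
n = 1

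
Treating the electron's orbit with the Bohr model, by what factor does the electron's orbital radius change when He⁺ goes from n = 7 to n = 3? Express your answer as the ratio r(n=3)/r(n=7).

9/49

r ∝ Z^-1 · n^2; with Z fixed, r ∝ n^2.
r(n=3)/r(n=7) = (3/7)^2 = 9/49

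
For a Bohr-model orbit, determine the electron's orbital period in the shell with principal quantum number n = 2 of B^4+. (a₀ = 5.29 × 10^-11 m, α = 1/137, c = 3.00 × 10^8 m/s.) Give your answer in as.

48.6 as

r = n²a₀/Z = 2²·5.29 × 10^-11/5 = 4.23 × 10^-11 m
v = Zαc/n = 5·0.00730·3.00 × 10^8/2 = 5.47 × 10^6 m/s
T = 2πr/v = 4.86 × 10^-17 s = 48.6 as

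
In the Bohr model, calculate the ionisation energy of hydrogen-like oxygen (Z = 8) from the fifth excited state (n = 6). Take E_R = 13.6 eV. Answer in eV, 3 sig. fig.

E_n = −E_R·Z²/n² = −13.6 × 8²/6² eV = -24.2 eV
Ionisation energy = −E_n = 24.2 eV

24.2 eV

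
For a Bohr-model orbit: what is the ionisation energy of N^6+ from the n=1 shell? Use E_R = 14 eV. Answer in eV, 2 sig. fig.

E_n = −E_R·Z²/n² = −14 × 7²/1² eV = -690 eV
Ionisation energy = −E_n = 690 eV

690 eV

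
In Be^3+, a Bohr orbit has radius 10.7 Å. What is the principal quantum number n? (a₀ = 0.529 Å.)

9

r_n = n²a₀/Z ⇒ n² = rZ/a₀ = 10.7 × 4 / 0.529 ≈ 80.91
n = 9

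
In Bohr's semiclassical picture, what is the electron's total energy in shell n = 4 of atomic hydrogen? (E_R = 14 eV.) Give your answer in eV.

E_n = −E_R·Z²/n² = −14 × 1²/4² = -0.88 eV

-0.88 eV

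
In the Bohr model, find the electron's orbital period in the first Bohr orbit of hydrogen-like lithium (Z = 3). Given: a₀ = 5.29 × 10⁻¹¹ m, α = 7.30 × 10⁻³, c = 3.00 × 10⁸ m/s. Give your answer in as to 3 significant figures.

16.9 as

r = n²a₀/Z = 1²·5.29 × 10⁻¹¹/3 = 1.76 × 10⁻¹¹ m
v = Zαc/n = 3·0.00730·3.00 × 10⁸/1 = 6.57 × 10⁶ m/s
T = 2πr/v = 1.69 × 10⁻¹⁷ s = 16.9 as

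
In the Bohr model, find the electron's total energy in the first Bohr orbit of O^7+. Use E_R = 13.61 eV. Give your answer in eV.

E_n = −E_R·Z²/n² = −13.61 × 8²/1² = -871.0 eV

-871.0 eV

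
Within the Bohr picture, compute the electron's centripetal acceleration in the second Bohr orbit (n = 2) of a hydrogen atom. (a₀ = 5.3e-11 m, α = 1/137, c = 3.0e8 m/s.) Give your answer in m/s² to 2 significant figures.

r = n²a₀/Z = 2.1e-10 m, v = Zαc/n = 1.1e6 m/s
a = v²/r = (1.1e6)² / 2.1e-10 = 5.7e21 m/s²

5.7e21 m/s²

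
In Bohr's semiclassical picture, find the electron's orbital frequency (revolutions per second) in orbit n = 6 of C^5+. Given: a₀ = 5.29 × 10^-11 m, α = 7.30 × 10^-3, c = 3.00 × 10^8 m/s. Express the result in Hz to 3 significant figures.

r = n²a₀/Z = 3.17 × 10^-10 m, v = Zαc/n = 2.19 × 10^6 m/s
f = v/(2πr) = 1.10 × 10^15 Hz

1.10 × 10^15 Hz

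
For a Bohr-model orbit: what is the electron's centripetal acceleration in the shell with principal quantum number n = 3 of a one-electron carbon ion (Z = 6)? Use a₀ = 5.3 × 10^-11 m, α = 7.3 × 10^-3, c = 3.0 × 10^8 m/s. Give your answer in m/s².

2.4 × 10^23 m/s²

r = n²a₀/Z = 8.0 × 10^-11 m, v = Zαc/n = 4.4 × 10^6 m/s
a = v²/r = (4.4 × 10^6)² / 8.0 × 10^-11 = 2.4 × 10^23 m/s²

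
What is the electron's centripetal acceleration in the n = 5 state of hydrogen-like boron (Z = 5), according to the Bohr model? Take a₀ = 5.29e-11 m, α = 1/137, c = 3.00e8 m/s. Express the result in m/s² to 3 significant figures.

r = n²a₀/Z = 2.64e-10 m, v = Zαc/n = 2.19e6 m/s
a = v²/r = (2.19e6)² / 2.64e-10 = 1.81e22 m/s²

1.81e22 m/s²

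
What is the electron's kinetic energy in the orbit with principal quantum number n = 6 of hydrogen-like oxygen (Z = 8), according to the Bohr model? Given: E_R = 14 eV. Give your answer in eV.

25 eV

For a Coulomb orbit the virial theorem gives K = −E_n.
E_n = −E_R·Z²/n², so K = E_R·Z²/n² = 14 × 8²/6² = 25 eV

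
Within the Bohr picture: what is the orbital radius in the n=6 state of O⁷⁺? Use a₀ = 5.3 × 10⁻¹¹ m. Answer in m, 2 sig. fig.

r_n = n²a₀/Z = 6² × 5.3 × 10⁻¹¹ / 8
    = 36 × 5.3 × 10⁻¹¹ / 8 = 2.4 × 10⁻¹⁰ m

2.4 × 10⁻¹⁰ m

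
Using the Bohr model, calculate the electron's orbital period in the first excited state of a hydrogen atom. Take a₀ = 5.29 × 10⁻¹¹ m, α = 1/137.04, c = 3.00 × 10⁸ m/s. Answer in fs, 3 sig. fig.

1.21 fs

r = n²a₀/Z = 2²·5.29 × 10⁻¹¹/1 = 2.12 × 10⁻¹⁰ m
v = Zαc/n = 1·0.00730·3.00 × 10⁸/2 = 1.09 × 10⁶ m/s
T = 2πr/v = 1.21 × 10⁻¹⁵ s = 1.21 fs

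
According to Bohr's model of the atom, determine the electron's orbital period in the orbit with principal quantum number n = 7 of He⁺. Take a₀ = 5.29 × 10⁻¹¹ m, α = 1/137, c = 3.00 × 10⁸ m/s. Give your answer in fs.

13.0 fs

r = n²a₀/Z = 7²·5.29 × 10⁻¹¹/2 = 1.30 × 10⁻⁹ m
v = Zαc/n = 2·0.00730·3.00 × 10⁸/7 = 6.26 × 10⁵ m/s
T = 2πr/v = 1.30 × 10⁻¹⁴ s = 13.0 fs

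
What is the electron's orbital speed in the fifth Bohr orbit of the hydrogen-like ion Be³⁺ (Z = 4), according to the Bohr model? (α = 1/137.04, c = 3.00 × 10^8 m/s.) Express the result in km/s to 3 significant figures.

1750 km/s

v_n = Zαc/n = 4 × 0.00730 × 3.00 × 10^8 / 5
    = 1750 km/s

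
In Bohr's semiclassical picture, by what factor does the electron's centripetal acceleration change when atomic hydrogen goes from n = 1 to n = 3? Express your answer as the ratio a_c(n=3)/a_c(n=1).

1/81

a_c ∝ Z^3 · n^-4; with Z fixed, a_c ∝ n^-4.
a_c(n=3)/a_c(n=1) = (3/1)^-4 = 1/81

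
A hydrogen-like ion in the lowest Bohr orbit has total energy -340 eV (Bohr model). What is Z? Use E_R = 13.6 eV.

5

E_n = −E_R Z²/n² ⇒ Z² = −E_n n²/E_R = 340 × 1² / 13.6 ≈ 25.00
Z = 5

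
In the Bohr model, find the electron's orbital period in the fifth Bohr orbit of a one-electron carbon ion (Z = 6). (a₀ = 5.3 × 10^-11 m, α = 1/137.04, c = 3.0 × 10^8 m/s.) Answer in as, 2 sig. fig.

530 as

r = n²a₀/Z = 5²·5.3 × 10^-11/6 = 2.2 × 10^-10 m
v = Zαc/n = 6·0.0073·3.0 × 10^8/5 = 2.6 × 10^6 m/s
T = 2πr/v = 5.3 × 10^-16 s = 530 as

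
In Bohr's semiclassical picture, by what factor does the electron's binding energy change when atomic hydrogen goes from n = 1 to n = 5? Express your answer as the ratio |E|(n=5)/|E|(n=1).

|E| ∝ Z^2 · n^-2; with Z fixed, |E| ∝ n^-2.
|E|(n=5)/|E|(n=1) = (5/1)^-2 = 1/25

1/25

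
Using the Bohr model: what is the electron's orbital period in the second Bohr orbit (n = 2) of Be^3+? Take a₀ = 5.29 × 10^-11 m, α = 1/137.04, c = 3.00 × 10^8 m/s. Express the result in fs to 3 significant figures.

r = n²a₀/Z = 2²·5.29 × 10^-11/4 = 5.29 × 10^-11 m
v = Zαc/n = 4·0.00730·3.00 × 10^8/2 = 4.38 × 10^6 m/s
T = 2πr/v = 7.59 × 10^-17 s = 0.0759 fs

0.0759 fs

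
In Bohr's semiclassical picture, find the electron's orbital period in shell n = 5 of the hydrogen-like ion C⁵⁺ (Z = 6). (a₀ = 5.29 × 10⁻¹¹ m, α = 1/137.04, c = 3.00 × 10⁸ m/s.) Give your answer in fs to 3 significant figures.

0.527 fs

r = n²a₀/Z = 5²·5.29 × 10⁻¹¹/6 = 2.20 × 10⁻¹⁰ m
v = Zαc/n = 6·0.00730·3.00 × 10⁸/5 = 2.63 × 10⁶ m/s
T = 2πr/v = 5.27 × 10⁻¹⁶ s = 0.527 fs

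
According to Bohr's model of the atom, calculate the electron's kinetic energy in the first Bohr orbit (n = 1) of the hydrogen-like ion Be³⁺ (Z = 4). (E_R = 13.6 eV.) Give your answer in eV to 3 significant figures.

218 eV

For a Coulomb orbit the virial theorem gives K = −E_n.
E_n = −E_R·Z²/n², so K = E_R·Z²/n² = 13.6 × 4²/1² = 218 eV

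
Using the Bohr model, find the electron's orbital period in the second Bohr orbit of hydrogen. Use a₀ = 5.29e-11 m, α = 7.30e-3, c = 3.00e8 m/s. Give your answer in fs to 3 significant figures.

1.21 fs

r = n²a₀/Z = 2²·5.29e-11/1 = 2.12e-10 m
v = Zαc/n = 1·0.00730·3.00e8/2 = 1.09e6 m/s
T = 2πr/v = 1.21e-15 s = 1.21 fs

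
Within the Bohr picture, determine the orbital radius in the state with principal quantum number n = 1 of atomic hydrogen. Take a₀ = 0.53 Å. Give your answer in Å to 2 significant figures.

0.53 Å

r_n = n²a₀/Z = 1² × 0.53 / 1
    = 1 × 0.53 / 1 = 0.53 Å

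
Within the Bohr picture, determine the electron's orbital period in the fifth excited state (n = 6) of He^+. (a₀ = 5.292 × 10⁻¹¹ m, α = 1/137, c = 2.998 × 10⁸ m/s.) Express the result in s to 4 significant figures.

r = n²a₀/Z = 6²·5.292 × 10⁻¹¹/2 = 9.526 × 10⁻¹⁰ m
v = Zαc/n = 2·0.007299·2.998 × 10⁸/6 = 7.294 × 10⁵ m/s
T = 2πr/v = 8.205 × 10⁻¹⁵ s

8.205 × 10⁻¹⁵ s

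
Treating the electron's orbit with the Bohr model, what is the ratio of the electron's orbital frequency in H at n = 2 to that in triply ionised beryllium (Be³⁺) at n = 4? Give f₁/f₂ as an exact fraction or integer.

f ∝ Z^2 · n^-3
f₁/f₂ = (1/4)^2 · (2/4)^-3 = 1/2

1/2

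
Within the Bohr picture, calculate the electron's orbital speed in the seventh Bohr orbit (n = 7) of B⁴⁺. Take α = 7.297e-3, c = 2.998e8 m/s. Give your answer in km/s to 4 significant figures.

1563 km/s

v_n = Zαc/n = 5 × 0.007297 × 2.998e8 / 7
    = 1563 km/s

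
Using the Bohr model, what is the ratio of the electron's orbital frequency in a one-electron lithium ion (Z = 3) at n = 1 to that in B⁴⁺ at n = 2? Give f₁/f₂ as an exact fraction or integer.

72/25

f ∝ Z^2 · n^-3
f₁/f₂ = (3/5)^2 · (1/2)^-3 = 72/25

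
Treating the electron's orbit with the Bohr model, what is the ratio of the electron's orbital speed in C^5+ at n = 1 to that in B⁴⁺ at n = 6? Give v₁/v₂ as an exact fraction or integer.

36/5

v ∝ Z^1 · n^-1
v₁/v₂ = (6/5)^1 · (1/6)^-1 = 36/5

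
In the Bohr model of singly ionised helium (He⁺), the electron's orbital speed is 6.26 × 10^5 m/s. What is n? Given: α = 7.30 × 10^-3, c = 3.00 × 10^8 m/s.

7

v_n = Zαc/n ⇒ n = Zαc/v = 2 × 0.00730 × 3.00 × 10^8 / 6.26 × 10^5 ≈ 7.00
n = 7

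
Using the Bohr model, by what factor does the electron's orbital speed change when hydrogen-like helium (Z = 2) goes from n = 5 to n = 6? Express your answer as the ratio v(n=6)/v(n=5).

5/6

v ∝ Z^1 · n^-1; with Z fixed, v ∝ n^-1.
v(n=6)/v(n=5) = (6/5)^-1 = 5/6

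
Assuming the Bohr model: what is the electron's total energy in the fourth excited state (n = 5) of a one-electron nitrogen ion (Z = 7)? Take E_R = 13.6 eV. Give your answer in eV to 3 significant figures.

E_n = −E_R·Z²/n² = −13.6 × 7²/5² = -26.7 eV

-26.7 eV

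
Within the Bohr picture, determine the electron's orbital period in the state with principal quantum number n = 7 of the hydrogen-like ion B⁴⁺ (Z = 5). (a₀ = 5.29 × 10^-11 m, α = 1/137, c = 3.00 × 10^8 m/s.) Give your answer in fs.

r = n²a₀/Z = 7²·5.29 × 10^-11/5 = 5.18 × 10^-10 m
v = Zαc/n = 5·0.00730·3.00 × 10^8/7 = 1.56 × 10^6 m/s
T = 2πr/v = 2.08 × 10^-15 s = 2.08 fs

2.08 fs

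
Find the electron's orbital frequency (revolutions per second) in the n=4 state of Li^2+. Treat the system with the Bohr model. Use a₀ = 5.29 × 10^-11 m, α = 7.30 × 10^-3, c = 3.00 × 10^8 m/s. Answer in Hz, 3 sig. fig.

r = n²a₀/Z = 2.82 × 10^-10 m, v = Zαc/n = 1.64 × 10^6 m/s
f = v/(2πr) = 9.27 × 10^14 Hz

9.27 × 10^14 Hz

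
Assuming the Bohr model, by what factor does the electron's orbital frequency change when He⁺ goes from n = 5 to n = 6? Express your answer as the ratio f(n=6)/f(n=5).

125/216

f ∝ Z^2 · n^-3; with Z fixed, f ∝ n^-3.
f(n=6)/f(n=5) = (6/5)^-3 = 125/216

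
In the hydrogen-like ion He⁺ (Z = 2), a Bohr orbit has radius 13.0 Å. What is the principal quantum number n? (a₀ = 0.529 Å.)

7

r_n = n²a₀/Z ⇒ n² = rZ/a₀ = 13.0 × 2 / 0.529 ≈ 49.15
n = 7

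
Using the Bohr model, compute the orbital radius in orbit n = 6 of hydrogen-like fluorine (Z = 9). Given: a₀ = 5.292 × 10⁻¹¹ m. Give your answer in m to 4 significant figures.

2.117 × 10⁻¹⁰ m

r_n = n²a₀/Z = 6² × 5.292 × 10⁻¹¹ / 9
    = 36 × 5.292 × 10⁻¹¹ / 9 = 2.117 × 10⁻¹⁰ m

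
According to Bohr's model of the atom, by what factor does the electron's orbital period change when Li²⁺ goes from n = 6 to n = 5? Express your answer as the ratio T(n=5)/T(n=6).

125/216

T ∝ Z^-2 · n^3; with Z fixed, T ∝ n^3.
T(n=5)/T(n=6) = (5/6)^3 = 125/216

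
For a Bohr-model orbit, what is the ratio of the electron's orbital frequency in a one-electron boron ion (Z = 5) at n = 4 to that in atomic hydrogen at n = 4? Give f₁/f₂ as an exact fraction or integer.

f ∝ Z^2 · n^-3
f₁/f₂ = (5/1)^2 · (4/4)^-3 = 25

25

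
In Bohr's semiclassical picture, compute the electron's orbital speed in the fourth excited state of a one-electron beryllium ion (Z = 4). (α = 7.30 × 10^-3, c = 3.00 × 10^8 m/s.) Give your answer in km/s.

1750 km/s

v_n = Zαc/n = 4 × 0.00730 × 3.00 × 10^8 / 5
    = 1750 km/s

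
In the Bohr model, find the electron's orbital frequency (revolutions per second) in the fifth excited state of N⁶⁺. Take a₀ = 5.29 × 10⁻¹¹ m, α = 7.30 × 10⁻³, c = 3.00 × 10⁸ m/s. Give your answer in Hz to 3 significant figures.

r = n²a₀/Z = 2.72 × 10⁻¹⁰ m, v = Zαc/n = 2.56 × 10⁶ m/s
f = v/(2πr) = 1.49 × 10¹⁵ Hz

1.49 × 10¹⁵ Hz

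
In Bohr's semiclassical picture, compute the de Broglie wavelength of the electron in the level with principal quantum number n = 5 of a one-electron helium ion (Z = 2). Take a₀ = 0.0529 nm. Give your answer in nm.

0.831 nm

The Bohr quantisation condition is nλ = 2πr_n.
r_n = n²a₀/Z = 0.661 nm
λ = 2πr_n/n = 2π·0.661/5 = 0.831 nm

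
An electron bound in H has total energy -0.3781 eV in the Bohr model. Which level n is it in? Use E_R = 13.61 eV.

6

E_n = −E_R Z²/n² ⇒ n² = E_R Z²/(−E_n) = 13.61 × 1² / 0.3781 ≈ 36.00
n = 6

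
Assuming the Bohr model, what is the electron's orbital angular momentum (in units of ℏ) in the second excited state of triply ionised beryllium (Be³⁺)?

3

L_n = nℏ, so L/ℏ = n = 3.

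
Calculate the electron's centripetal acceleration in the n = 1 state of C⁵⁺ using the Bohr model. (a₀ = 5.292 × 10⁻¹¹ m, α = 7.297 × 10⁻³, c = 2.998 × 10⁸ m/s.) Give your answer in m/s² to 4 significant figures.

r = n²a₀/Z = 8.820 × 10⁻¹² m, v = Zαc/n = 1.313 × 10⁷ m/s
a = v²/r = (1.313 × 10⁷)² / 8.820 × 10⁻¹² = 1.953 × 10²⁵ m/s²

1.953 × 10²⁵ m/s²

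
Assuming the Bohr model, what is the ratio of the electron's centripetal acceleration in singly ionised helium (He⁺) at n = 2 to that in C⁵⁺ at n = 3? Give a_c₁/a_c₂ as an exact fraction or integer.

3/16

a_c ∝ Z^3 · n^-4
a_c₁/a_c₂ = (2/6)^3 · (2/3)^-4 = 3/16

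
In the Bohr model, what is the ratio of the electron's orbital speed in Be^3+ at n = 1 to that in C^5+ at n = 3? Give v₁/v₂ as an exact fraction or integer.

v ∝ Z^1 · n^-1
v₁/v₂ = (4/6)^1 · (1/3)^-1 = 2

2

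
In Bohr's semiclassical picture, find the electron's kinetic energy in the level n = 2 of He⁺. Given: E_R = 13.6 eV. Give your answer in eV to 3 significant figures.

13.6 eV

For a Coulomb orbit the virial theorem gives K = −E_n.
E_n = −E_R·Z²/n², so K = E_R·Z²/n² = 13.6 × 2²/2² = 13.6 eV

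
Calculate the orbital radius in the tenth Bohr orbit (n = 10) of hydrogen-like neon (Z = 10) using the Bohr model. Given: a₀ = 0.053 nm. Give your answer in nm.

0.53 nm

r_n = n²a₀/Z = 10² × 0.053 / 10
    = 100 × 0.053 / 10 = 0.53 nm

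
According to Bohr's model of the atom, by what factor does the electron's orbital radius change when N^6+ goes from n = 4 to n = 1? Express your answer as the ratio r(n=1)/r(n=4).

1/16

r ∝ Z^-1 · n^2; with Z fixed, r ∝ n^2.
r(n=1)/r(n=4) = (1/4)^2 = 1/16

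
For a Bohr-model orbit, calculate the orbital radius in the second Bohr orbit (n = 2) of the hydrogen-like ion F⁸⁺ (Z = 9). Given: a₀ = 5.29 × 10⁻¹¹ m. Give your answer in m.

2.35 × 10⁻¹¹ m

r_n = n²a₀/Z = 2² × 5.29 × 10⁻¹¹ / 9
    = 4 × 5.29 × 10⁻¹¹ / 9 = 2.35 × 10⁻¹¹ m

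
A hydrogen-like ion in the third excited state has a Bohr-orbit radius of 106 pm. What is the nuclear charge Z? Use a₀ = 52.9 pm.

8

r_n = n²a₀/Z ⇒ Z = n²a₀/r = 4² × 52.9 / 106 ≈ 7.98
Z = 8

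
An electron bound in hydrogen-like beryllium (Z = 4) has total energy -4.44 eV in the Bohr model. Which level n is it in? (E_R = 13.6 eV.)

7

E_n = −E_R Z²/n² ⇒ n² = E_R Z²/(−E_n) = 13.6 × 4² / 4.44 ≈ 49.01
n = 7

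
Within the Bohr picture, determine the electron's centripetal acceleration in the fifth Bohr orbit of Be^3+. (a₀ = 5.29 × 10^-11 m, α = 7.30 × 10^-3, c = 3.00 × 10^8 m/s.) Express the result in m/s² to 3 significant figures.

r = n²a₀/Z = 3.31 × 10^-10 m, v = Zαc/n = 1.75 × 10^6 m/s
a = v²/r = (1.75 × 10^6)² / 3.31 × 10^-10 = 9.28 × 10^21 m/s²

9.28 × 10^21 m/s²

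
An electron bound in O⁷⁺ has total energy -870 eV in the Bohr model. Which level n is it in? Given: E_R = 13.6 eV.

E_n = −E_R Z²/n² ⇒ n² = E_R Z²/(−E_n) = 13.6 × 8² / 870 ≈ 1.00
n = 1

1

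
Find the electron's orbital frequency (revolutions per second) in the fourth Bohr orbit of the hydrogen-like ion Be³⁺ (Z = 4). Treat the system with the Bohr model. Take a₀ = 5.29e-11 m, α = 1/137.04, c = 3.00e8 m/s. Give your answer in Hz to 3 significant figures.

1.65e15 Hz

r = n²a₀/Z = 2.12e-10 m, v = Zαc/n = 2.19e6 m/s
f = v/(2πr) = 1.65e15 Hz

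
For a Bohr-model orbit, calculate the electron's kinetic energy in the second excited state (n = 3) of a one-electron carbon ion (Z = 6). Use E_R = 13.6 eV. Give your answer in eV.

54.4 eV

For a Coulomb orbit the virial theorem gives K = −E_n.
E_n = −E_R·Z²/n², so K = E_R·Z²/n² = 13.6 × 6²/3² = 54.4 eV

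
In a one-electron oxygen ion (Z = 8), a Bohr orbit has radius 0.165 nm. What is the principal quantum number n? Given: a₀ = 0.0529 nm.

5

r_n = n²a₀/Z ⇒ n² = rZ/a₀ = 0.165 × 8 / 0.0529 ≈ 24.95
n = 5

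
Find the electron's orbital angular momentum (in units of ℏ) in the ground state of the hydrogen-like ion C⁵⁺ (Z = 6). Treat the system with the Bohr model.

1

L_n = nℏ, so L/ℏ = n = 1.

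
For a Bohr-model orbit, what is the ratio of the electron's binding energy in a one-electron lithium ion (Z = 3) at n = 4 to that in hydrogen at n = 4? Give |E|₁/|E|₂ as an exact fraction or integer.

9

|E| ∝ Z^2 · n^-2
|E|₁/|E|₂ = (3/1)^2 · (4/4)^-2 = 9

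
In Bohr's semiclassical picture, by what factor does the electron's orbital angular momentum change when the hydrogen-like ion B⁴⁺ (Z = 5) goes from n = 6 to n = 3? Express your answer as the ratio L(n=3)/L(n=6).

1/2

L = nℏ depends only on n, so L ∝ n.
L(n=3)/L(n=6) = (3/6)^1 = 1/2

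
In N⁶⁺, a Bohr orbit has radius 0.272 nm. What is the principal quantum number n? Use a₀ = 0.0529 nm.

6

r_n = n²a₀/Z ⇒ n² = rZ/a₀ = 0.272 × 7 / 0.0529 ≈ 35.99
n = 6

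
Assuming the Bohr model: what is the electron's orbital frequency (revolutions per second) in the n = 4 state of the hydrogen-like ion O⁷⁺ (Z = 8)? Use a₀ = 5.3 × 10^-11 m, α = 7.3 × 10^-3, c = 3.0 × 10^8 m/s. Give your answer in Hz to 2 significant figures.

6.6 × 10^15 Hz

r = n²a₀/Z = 1.1 × 10^-10 m, v = Zαc/n = 4.4 × 10^6 m/s
f = v/(2πr) = 6.6 × 10^15 Hz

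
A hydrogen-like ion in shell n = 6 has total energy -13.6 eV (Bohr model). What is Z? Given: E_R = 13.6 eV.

6

E_n = −E_R Z²/n² ⇒ Z² = −E_n n²/E_R = 13.6 × 6² / 13.6 ≈ 36.00
Z = 6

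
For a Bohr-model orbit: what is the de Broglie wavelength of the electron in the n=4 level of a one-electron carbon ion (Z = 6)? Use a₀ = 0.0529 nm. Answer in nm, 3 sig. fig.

The Bohr quantisation condition is nλ = 2πr_n.
r_n = n²a₀/Z = 0.141 nm
λ = 2πr_n/n = 2π·0.141/4 = 0.222 nm

0.222 nm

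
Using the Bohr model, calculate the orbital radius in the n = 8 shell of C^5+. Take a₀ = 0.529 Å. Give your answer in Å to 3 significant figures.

r_n = n²a₀/Z = 8² × 0.529 / 6
    = 64 × 0.529 / 6 = 5.64 Å

5.64 Å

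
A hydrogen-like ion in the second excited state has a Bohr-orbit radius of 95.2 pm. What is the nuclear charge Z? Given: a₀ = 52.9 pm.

5

r_n = n²a₀/Z ⇒ Z = n²a₀/r = 3² × 52.9 / 95.2 ≈ 5.00
Z = 5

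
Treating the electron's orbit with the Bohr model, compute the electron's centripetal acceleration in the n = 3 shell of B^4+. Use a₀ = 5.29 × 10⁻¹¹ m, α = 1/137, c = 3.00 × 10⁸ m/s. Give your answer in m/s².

1.40 × 10²³ m/s²

r = n²a₀/Z = 9.52 × 10⁻¹¹ m, v = Zαc/n = 3.65 × 10⁶ m/s
a = v²/r = (3.65 × 10⁶)² / 9.52 × 10⁻¹¹ = 1.40 × 10²³ m/s²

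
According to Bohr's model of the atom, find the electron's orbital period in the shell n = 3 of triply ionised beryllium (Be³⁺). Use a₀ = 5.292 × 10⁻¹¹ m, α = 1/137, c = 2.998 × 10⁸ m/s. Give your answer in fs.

0.2564 fs

r = n²a₀/Z = 3²·5.292 × 10⁻¹¹/4 = 1.191 × 10⁻¹⁰ m
v = Zαc/n = 4·0.007299·2.998 × 10⁸/3 = 2.918 × 10⁶ m/s
T = 2πr/v = 2.564 × 10⁻¹⁶ s = 0.2564 fs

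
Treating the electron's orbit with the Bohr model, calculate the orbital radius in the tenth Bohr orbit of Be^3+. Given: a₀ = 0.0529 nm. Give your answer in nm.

1.32 nm

r_n = n²a₀/Z = 10² × 0.0529 / 4
    = 100 × 0.0529 / 4 = 1.32 nm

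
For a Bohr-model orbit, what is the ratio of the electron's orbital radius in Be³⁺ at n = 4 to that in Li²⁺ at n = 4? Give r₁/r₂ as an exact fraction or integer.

3/4

r ∝ Z^-1 · n^2
r₁/r₂ = (4/3)^-1 · (4/4)^2 = 3/4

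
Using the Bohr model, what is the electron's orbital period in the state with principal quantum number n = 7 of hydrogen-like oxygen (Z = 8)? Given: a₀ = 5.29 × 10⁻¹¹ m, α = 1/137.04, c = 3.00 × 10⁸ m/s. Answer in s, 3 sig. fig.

r = n²a₀/Z = 7²·5.29 × 10⁻¹¹/8 = 3.24 × 10⁻¹⁰ m
v = Zαc/n = 8·0.00730·3.00 × 10⁸/7 = 2.50 × 10⁶ m/s
T = 2πr/v = 8.14 × 10⁻¹⁶ s

8.14 × 10⁻¹⁶ s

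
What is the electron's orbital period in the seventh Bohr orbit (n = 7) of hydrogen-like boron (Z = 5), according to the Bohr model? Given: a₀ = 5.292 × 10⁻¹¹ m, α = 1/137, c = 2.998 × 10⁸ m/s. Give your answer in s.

r = n²a₀/Z = 7²·5.292 × 10⁻¹¹/5 = 5.186 × 10⁻¹⁰ m
v = Zαc/n = 5·0.007299·2.998 × 10⁸/7 = 1.563 × 10⁶ m/s
T = 2πr/v = 2.085 × 10⁻¹⁵ s

2.085 × 10⁻¹⁵ s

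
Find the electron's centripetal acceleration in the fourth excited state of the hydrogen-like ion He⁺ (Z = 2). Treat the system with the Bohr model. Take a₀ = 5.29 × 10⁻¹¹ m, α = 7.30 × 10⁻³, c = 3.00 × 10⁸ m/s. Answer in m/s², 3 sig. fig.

1.16 × 10²¹ m/s²

r = n²a₀/Z = 6.61 × 10⁻¹⁰ m, v = Zαc/n = 8.76 × 10⁵ m/s
a = v²/r = (8.76 × 10⁵)² / 6.61 × 10⁻¹⁰ = 1.16 × 10²¹ m/s²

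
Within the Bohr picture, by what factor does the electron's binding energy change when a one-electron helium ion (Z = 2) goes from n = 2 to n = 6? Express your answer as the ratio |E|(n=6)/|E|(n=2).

1/9

|E| ∝ Z^2 · n^-2; with Z fixed, |E| ∝ n^-2.
|E|(n=6)/|E|(n=2) = (6/2)^-2 = 1/9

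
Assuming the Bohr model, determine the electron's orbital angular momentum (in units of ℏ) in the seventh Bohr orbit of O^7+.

L_n = nℏ, so L/ℏ = n = 7.

7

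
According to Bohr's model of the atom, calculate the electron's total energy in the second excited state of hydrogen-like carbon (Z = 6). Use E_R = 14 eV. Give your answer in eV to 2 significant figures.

-56 eV

E_n = −E_R·Z²/n² = −14 × 6²/3² = -56 eV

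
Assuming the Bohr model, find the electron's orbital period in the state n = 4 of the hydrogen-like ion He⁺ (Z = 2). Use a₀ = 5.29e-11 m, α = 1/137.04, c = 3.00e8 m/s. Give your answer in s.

2.43e-15 s

r = n²a₀/Z = 4²·5.29e-11/2 = 4.23e-10 m
v = Zαc/n = 2·0.00730·3.00e8/4 = 1.09e6 m/s
T = 2πr/v = 2.43e-15 s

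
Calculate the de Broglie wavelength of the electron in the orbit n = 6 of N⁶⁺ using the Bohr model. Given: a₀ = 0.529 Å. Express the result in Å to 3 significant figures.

2.85 Å

The Bohr quantisation condition is nλ = 2πr_n.
r_n = n²a₀/Z = 2.72 Å
λ = 2πr_n/n = 2π·2.72/6 = 2.85 Å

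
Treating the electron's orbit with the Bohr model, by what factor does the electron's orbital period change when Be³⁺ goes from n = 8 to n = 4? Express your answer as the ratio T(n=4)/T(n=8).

T ∝ Z^-2 · n^3; with Z fixed, T ∝ n^3.
T(n=4)/T(n=8) = (4/8)^3 = 1/8

1/8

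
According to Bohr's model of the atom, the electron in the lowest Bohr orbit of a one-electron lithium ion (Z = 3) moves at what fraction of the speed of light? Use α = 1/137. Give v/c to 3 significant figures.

0.0219

v_n = Zαc/n, so v/c = Zα/n = 3 × 0.00730 / 1 = 0.0219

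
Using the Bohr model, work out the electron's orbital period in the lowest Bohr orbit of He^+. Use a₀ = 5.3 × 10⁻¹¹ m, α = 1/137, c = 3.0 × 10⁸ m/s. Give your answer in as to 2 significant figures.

38 as

r = n²a₀/Z = 1²·5.3 × 10⁻¹¹/2 = 2.6 × 10⁻¹¹ m
v = Zαc/n = 2·0.0073·3.0 × 10⁸/1 = 4.4 × 10⁶ m/s
T = 2πr/v = 3.8 × 10⁻¹⁷ s = 38 as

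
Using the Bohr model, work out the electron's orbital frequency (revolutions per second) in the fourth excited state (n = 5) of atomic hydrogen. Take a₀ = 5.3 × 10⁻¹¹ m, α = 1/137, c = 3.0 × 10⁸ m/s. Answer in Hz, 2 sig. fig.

r = n²a₀/Z = 1.3 × 10⁻⁹ m, v = Zαc/n = 4.4 × 10⁵ m/s
f = v/(2πr) = 5.3 × 10¹³ Hz

5.3 × 10¹³ Hz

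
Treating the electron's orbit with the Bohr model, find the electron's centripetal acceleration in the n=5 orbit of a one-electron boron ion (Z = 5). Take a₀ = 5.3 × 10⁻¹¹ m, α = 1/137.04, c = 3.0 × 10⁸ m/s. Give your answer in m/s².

1.8 × 10²² m/s²

r = n²a₀/Z = 2.6 × 10⁻¹⁰ m, v = Zαc/n = 2.2 × 10⁶ m/s
a = v²/r = (2.2 × 10⁶)² / 2.6 × 10⁻¹⁰ = 1.8 × 10²² m/s²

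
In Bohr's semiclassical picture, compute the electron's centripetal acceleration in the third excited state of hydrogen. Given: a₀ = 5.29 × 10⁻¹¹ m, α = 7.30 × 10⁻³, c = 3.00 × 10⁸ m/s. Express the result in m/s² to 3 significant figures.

r = n²a₀/Z = 8.46 × 10⁻¹⁰ m, v = Zαc/n = 5.47 × 10⁵ m/s
a = v²/r = (5.47 × 10⁵)² / 8.46 × 10⁻¹⁰ = 3.54 × 10²⁰ m/s²

3.54 × 10²⁰ m/s²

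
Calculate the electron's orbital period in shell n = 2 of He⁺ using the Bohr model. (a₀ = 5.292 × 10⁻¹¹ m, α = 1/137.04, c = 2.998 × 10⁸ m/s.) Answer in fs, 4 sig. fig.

r = n²a₀/Z = 2²·5.292 × 10⁻¹¹/2 = 1.058 × 10⁻¹⁰ m
v = Zαc/n = 2·0.007297·2.998 × 10⁸/2 = 2.188 × 10⁶ m/s
T = 2πr/v = 3.040 × 10⁻¹⁶ s = 0.3040 fs

0.3040 fs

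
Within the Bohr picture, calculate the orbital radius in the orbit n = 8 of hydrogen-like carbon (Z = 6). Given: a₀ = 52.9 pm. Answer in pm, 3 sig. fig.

564 pm

r_n = n²a₀/Z = 8² × 52.9 / 6
    = 64 × 52.9 / 6 = 564 pm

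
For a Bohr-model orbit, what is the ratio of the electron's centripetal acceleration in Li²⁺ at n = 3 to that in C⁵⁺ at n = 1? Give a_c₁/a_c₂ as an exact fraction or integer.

a_c ∝ Z^3 · n^-4
a_c₁/a_c₂ = (3/6)^3 · (3/1)^-4 = 1/648

1/648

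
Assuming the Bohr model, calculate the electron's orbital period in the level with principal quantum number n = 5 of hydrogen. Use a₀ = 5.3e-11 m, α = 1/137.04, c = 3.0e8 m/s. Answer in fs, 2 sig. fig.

r = n²a₀/Z = 5²·5.3e-11/1 = 1.3e-9 m
v = Zαc/n = 1·0.0073·3.0e8/5 = 4.4e5 m/s
T = 2πr/v = 1.9e-14 s = 19 fs

19 fs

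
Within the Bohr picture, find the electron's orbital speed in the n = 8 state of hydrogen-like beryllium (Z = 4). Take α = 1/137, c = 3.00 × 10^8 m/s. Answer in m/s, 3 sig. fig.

v_n = Zαc/n = 4 × 0.00730 × 3.00 × 10^8 / 8
    = 1.09 × 10^6 m/s

1.09 × 10^6 m/s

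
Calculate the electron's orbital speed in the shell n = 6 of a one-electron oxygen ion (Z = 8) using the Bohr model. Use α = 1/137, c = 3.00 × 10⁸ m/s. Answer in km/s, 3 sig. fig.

v_n = Zαc/n = 8 × 0.00730 × 3.00 × 10⁸ / 6
    = 2920 km/s

2920 km/s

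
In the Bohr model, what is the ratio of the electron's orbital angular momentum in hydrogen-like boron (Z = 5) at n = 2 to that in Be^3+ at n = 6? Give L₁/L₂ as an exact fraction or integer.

1/3

L = nℏ is independent of Z.
L₁/L₂ = n₁/n₂ = 2/6 = 1/3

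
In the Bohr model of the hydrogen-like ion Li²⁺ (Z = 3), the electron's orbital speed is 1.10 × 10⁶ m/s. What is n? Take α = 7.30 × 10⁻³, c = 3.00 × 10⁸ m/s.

v_n = Zαc/n ⇒ n = Zαc/v = 3 × 0.00730 × 3.00 × 10⁸ / 1.10 × 10⁶ ≈ 5.97
n = 6

6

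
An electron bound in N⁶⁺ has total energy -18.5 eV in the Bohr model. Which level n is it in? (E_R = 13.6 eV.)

6

E_n = −E_R Z²/n² ⇒ n² = E_R Z²/(−E_n) = 13.6 × 7² / 18.5 ≈ 36.02
n = 6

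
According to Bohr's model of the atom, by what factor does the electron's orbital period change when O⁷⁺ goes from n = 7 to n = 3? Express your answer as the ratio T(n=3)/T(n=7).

T ∝ Z^-2 · n^3; with Z fixed, T ∝ n^3.
T(n=3)/T(n=7) = (3/7)^3 = 27/343

27/343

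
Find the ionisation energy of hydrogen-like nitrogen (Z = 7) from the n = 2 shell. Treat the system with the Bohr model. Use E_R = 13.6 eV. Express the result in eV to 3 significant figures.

E_n = −E_R·Z²/n² = −13.6 × 7²/2² eV = -167 eV
Ionisation energy = −E_n = 167 eV

167 eV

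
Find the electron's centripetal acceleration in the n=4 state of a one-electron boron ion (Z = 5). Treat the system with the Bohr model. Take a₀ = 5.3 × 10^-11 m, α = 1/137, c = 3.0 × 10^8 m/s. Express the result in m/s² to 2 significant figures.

4.4 × 10^22 m/s²

r = n²a₀/Z = 1.7 × 10^-10 m, v = Zαc/n = 2.7 × 10^6 m/s
a = v²/r = (2.7 × 10^6)² / 1.7 × 10^-10 = 4.4 × 10^22 m/s²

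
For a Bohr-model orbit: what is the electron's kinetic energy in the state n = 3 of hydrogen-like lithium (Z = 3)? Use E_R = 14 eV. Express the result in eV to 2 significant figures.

14 eV

For a Coulomb orbit the virial theorem gives K = −E_n.
E_n = −E_R·Z²/n², so K = E_R·Z²/n² = 14 × 3²/3² = 14 eV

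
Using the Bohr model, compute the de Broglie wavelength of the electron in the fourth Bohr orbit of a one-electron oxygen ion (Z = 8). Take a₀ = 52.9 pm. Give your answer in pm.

166 pm

The Bohr quantisation condition is nλ = 2πr_n.
r_n = n²a₀/Z = 106 pm
λ = 2πr_n/n = 2π·106/4 = 166 pm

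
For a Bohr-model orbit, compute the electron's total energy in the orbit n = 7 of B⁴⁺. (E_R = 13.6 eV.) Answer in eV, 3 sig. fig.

E_n = −E_R·Z²/n² = −13.6 × 5²/7² = -6.94 eV

-6.94 eV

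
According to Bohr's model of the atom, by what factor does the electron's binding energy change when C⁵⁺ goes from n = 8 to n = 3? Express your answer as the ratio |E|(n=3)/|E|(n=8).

|E| ∝ Z^2 · n^-2; with Z fixed, |E| ∝ n^-2.
|E|(n=3)/|E|(n=8) = (3/8)^-2 = 64/9

64/9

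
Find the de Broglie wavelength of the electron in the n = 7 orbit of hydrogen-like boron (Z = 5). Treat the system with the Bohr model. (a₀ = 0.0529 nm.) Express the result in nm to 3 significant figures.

The Bohr quantisation condition is nλ = 2πr_n.
r_n = n²a₀/Z = 0.518 nm
λ = 2πr_n/n = 2π·0.518/7 = 0.465 nm

0.465 nm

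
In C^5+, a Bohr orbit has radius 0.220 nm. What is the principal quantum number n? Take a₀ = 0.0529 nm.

r_n = n²a₀/Z ⇒ n² = rZ/a₀ = 0.220 × 6 / 0.0529 ≈ 24.95
n = 5

5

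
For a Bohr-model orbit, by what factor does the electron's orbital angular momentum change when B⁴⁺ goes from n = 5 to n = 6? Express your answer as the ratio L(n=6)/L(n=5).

6/5

L = nℏ depends only on n, so L ∝ n.
L(n=6)/L(n=5) = (6/5)^1 = 6/5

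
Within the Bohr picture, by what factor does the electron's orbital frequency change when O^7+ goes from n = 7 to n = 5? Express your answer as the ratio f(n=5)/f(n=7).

f ∝ Z^2 · n^-3; with Z fixed, f ∝ n^-3.
f(n=5)/f(n=7) = (5/7)^-3 = 343/125

343/125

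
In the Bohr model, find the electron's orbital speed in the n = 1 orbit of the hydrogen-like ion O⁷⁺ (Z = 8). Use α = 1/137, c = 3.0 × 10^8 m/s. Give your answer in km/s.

v_n = Zαc/n = 8 × 0.0073 × 3.0 × 10^8 / 1
    = 1.8 × 10^4 km/s

1.8 × 10^4 km/s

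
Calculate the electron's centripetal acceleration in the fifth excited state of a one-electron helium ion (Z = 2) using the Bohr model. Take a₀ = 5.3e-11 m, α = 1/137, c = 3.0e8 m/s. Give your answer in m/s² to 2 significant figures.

5.6e20 m/s²

r = n²a₀/Z = 9.5e-10 m, v = Zαc/n = 7.3e5 m/s
a = v²/r = (7.3e5)² / 9.5e-10 = 5.6e20 m/s²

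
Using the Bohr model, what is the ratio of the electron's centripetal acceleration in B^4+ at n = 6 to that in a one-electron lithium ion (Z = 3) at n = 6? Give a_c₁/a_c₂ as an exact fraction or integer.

125/27

a_c ∝ Z^3 · n^-4
a_c₁/a_c₂ = (5/3)^3 · (6/6)^-4 = 125/27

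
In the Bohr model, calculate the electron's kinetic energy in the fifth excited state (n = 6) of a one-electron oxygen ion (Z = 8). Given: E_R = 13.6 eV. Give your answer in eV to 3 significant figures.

For a Coulomb orbit the virial theorem gives K = −E_n.
E_n = −E_R·Z²/n², so K = E_R·Z²/n² = 13.6 × 8²/6² = 24.2 eV

24.2 eV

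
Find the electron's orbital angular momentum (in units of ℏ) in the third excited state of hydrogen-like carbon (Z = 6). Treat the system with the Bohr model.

L_n = nℏ, so L/ℏ = n = 4.

4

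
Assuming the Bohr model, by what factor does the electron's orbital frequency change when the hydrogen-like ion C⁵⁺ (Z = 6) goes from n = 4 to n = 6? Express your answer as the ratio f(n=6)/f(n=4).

f ∝ Z^2 · n^-3; with Z fixed, f ∝ n^-3.
f(n=6)/f(n=4) = (6/4)^-3 = 8/27

8/27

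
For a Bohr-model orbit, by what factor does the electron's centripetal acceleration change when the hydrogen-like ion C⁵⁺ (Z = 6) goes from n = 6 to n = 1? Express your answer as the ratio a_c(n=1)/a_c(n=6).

a_c ∝ Z^3 · n^-4; with Z fixed, a_c ∝ n^-4.
a_c(n=1)/a_c(n=6) = (1/6)^-4 = 1296

1296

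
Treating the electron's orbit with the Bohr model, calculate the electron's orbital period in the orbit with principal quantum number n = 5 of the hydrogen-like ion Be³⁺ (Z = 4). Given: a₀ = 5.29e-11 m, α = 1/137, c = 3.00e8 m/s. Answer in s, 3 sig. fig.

1.19e-15 s

r = n²a₀/Z = 5²·5.29e-11/4 = 3.31e-10 m
v = Zαc/n = 4·0.00730·3.00e8/5 = 1.75e6 m/s
T = 2πr/v = 1.19e-15 s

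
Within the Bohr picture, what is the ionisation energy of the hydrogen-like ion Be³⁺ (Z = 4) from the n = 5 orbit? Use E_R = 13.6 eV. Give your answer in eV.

E_n = −E_R·Z²/n² = −13.6 × 4²/5² eV = -8.70 eV
Ionisation energy = −E_n = 8.70 eV

8.70 eV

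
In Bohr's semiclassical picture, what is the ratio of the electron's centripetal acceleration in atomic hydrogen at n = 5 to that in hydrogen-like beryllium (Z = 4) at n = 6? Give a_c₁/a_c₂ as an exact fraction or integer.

81/2500

a_c ∝ Z^3 · n^-4
a_c₁/a_c₂ = (1/4)^3 · (5/6)^-4 = 81/2500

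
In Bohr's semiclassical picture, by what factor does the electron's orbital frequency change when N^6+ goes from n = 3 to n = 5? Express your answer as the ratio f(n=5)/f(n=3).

f ∝ Z^2 · n^-3; with Z fixed, f ∝ n^-3.
f(n=5)/f(n=3) = (5/3)^-3 = 27/125

27/125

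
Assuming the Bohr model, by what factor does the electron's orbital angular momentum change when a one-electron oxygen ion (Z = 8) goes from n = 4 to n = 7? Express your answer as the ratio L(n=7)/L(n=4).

L = nℏ depends only on n, so L ∝ n.
L(n=7)/L(n=4) = (7/4)^1 = 7/4

7/4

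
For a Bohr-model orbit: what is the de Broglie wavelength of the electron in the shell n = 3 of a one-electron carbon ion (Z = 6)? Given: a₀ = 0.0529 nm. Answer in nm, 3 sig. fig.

0.166 nm

The Bohr quantisation condition is nλ = 2πr_n.
r_n = n²a₀/Z = 0.0794 nm
λ = 2πr_n/n = 2π·0.0794/3 = 0.166 nm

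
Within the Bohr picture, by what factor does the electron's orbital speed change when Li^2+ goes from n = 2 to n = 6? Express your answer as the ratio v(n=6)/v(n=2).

v ∝ Z^1 · n^-1; with Z fixed, v ∝ n^-1.
v(n=6)/v(n=2) = (6/2)^-1 = 1/3

1/3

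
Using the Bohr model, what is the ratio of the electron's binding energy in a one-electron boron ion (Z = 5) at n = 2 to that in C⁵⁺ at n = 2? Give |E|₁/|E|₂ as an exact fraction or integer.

|E| ∝ Z^2 · n^-2
|E|₁/|E|₂ = (5/6)^2 · (2/2)^-2 = 25/36

25/36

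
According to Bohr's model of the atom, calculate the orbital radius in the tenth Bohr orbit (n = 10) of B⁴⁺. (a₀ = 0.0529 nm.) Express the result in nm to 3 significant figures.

1.06 nm

r_n = n²a₀/Z = 10² × 0.0529 / 5
    = 100 × 0.0529 / 5 = 1.06 nm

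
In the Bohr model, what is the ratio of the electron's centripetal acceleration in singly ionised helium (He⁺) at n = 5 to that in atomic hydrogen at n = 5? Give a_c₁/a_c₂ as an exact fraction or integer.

8

a_c ∝ Z^3 · n^-4
a_c₁/a_c₂ = (2/1)^3 · (5/5)^-4 = 8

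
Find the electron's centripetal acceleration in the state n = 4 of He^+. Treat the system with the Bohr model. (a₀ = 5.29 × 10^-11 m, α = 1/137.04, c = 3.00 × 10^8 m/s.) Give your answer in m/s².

2.83 × 10^21 m/s²

r = n²a₀/Z = 4.23 × 10^-10 m, v = Zαc/n = 1.09 × 10^6 m/s
a = v²/r = (1.09 × 10^6)² / 4.23 × 10^-10 = 2.83 × 10^21 m/s²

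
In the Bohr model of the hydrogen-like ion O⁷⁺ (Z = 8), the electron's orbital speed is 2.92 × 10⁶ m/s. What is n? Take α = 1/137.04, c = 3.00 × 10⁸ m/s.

6

v_n = Zαc/n ⇒ n = Zαc/v = 8 × 0.00730 × 3.00 × 10⁸ / 2.92 × 10⁶ ≈ 6.00
n = 6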